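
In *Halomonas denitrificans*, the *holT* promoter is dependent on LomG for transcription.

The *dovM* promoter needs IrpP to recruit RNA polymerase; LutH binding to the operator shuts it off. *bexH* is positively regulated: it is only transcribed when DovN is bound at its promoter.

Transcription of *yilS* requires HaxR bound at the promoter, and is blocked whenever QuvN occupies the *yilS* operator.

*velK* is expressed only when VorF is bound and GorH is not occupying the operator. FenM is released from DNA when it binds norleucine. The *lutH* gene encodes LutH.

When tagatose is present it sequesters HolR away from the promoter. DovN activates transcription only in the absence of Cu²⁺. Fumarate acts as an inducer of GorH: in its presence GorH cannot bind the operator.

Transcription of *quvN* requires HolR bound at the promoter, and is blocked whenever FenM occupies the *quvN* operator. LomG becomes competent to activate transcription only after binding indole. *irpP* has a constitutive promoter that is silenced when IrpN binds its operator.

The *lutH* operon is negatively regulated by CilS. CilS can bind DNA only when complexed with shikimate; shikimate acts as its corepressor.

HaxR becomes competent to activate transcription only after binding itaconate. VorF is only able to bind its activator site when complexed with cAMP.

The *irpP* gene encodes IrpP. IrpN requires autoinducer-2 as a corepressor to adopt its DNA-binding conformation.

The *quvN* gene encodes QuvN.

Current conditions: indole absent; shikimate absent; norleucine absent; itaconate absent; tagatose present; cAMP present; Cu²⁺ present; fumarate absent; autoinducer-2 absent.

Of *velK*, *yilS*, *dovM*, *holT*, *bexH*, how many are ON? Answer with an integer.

cAMP is present, so VorF is active.
Fumarate is absent, so GorH is active.
With repressor GorH bound, *velK* is not transcribed.
→ *velK* is OFF.
Norleucine is absent, so FenM is active.
Tagatose is present, so HolR is inactive.
With repressor FenM bound, *quvN* is not transcribed.
So QuvN is not produced.
Itaconate is absent, so HaxR is inactive.
Required activator HaxR is absent, so *yilS* is not transcribed.
→ *yilS* is OFF.
Shikimate is absent, so CilS is inactive.
With no repressor bound, *lutH* is transcribed.
So LutH is produced and active.
Autoinducer-2 is absent, so IrpN is inactive.
With no repressor bound, *irpP* is transcribed.
So IrpP is produced and active.
With repressor LutH bound, *dovM* is not transcribed.
→ *dovM* is OFF.
Indole is absent, so LomG is inactive.
Required activator LomG is absent, so *holT* is not transcribed.
→ *holT* is OFF.
Cu²⁺ is present, so DovN is inactive.
Required activator DovN is absent, so *bexH* is not transcribed.
→ *bexH* is OFF.
0 of the 5 genes are transcribed.

0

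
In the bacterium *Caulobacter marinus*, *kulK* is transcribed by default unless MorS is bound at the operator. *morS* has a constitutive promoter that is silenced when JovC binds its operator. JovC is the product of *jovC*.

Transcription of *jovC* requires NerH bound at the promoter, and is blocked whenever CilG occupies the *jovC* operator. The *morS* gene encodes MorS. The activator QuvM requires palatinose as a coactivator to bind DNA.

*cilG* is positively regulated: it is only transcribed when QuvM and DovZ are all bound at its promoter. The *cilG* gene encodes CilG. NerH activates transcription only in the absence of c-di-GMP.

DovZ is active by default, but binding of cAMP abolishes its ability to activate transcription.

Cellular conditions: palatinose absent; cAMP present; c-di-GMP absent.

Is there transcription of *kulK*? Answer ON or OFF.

ON

Palatinose is absent, so QuvM is inactive.
cAMP is present, so DovZ is inactive.
Required activator QuvM is absent, so *cilG* is not transcribed.
So CilG is not produced.
c-di-GMP is absent, so NerH is active.
No repressor is bound and NerH is active, so *jovC* is transcribed.
So JovC is produced and active.
With repressor JovC bound, *morS* is not transcribed.
So MorS is not produced.
With no repressor bound, *kulK* is transcribed.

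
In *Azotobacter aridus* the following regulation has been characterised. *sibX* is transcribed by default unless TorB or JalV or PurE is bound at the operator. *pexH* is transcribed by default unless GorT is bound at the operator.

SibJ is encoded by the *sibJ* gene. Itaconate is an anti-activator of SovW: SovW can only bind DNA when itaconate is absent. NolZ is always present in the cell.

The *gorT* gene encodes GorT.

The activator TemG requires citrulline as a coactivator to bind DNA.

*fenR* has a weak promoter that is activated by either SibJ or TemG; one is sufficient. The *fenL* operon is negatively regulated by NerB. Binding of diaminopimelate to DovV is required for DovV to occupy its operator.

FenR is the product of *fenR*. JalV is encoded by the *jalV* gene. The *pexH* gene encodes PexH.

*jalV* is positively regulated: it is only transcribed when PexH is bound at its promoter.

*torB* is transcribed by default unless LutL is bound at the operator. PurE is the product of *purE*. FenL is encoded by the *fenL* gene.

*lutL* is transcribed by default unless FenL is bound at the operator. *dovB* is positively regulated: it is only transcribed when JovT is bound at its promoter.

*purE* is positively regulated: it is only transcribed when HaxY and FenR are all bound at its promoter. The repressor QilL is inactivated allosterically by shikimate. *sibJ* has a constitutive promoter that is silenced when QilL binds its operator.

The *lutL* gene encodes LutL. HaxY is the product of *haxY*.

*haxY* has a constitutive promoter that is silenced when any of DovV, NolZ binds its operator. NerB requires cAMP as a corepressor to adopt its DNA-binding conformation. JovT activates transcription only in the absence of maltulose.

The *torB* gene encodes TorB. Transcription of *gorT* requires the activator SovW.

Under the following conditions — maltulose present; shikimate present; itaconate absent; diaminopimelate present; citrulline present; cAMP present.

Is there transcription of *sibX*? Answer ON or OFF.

cAMP is present, so NerB is active.
With repressor NerB bound, *fenL* is not transcribed.
So FenL is not produced.
With no repressor bound, *lutL* is transcribed.
So LutL is produced and active.
With repressor LutL bound, *torB* is not transcribed.
So TorB is not produced.
Itaconate is absent, so SovW is active.
No repressor is bound and SovW is active, so *gorT* is transcribed.
So GorT is produced and active.
With repressor GorT bound, *pexH* is not transcribed.
So PexH is not produced.
Required activator PexH is absent, so *jalV* is not transcribed.
So JalV is not produced.
Diaminopimelate is present, so DovV is active.
NolZ is produced constitutively and is active.
With repressor DovV bound, *haxY* is not transcribed.
So HaxY is not produced.
Shikimate is present, so QilL is inactive.
With no repressor bound, *sibJ* is transcribed.
So SibJ is produced and active.
Citrulline is present, so TemG is active.
Activator SibJ is present, so *fenR* is transcribed.
So FenR is produced and active.
Required activator HaxY is absent, so *purE* is not transcribed.
So PurE is not produced.
With no repressor bound, *sibX* is transcribed.

ON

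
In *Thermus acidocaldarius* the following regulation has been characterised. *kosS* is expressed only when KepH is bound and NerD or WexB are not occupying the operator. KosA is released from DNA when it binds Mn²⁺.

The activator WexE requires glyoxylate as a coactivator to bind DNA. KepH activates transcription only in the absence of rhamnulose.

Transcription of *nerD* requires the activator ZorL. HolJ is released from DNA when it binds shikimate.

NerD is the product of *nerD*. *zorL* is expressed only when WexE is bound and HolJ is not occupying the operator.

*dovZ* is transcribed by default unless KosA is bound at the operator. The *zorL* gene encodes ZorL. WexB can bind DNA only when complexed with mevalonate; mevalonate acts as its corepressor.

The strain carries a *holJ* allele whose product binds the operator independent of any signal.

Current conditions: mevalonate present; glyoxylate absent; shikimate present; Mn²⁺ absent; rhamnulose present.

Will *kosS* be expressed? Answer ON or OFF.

OFF

Glyoxylate is absent, so WexE is inactive.
HolJ is constitutively active in this strain.
With repressor HolJ bound, *zorL* is not transcribed.
So ZorL is not produced.
Required activator ZorL is absent, so *nerD* is not transcribed.
So NerD is not produced.
Mevalonate is present, so WexB is active.
Rhamnulose is present, so KepH is inactive.
With repressor WexB bound, *kosS* is not transcribed.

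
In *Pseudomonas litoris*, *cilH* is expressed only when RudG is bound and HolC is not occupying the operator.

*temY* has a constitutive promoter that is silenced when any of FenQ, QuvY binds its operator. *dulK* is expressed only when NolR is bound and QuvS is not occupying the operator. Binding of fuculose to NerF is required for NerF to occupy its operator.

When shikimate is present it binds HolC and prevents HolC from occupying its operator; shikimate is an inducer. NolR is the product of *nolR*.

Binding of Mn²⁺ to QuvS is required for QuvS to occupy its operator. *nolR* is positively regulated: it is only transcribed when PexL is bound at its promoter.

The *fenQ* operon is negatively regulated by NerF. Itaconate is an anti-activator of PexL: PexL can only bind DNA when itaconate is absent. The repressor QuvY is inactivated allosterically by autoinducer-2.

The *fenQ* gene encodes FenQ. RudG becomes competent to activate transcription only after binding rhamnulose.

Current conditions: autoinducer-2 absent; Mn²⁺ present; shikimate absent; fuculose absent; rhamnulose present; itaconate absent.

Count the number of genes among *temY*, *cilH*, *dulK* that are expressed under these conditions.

0

Fuculose is absent, so NerF is inactive.
With no repressor bound, *fenQ* is transcribed.
So FenQ is produced and active.
Autoinducer-2 is absent, so QuvY is active.
With repressor FenQ bound, *temY* is not transcribed.
→ *temY* is OFF.
Shikimate is absent, so HolC is active.
Rhamnulose is present, so RudG is active.
With repressor HolC bound, *cilH* is not transcribed.
→ *cilH* is OFF.
Mn²⁺ is present, so QuvS is active.
Itaconate is absent, so PexL is active.
No repressor is bound and PexL is active, so *nolR* is transcribed.
So NolR is produced and active.
With repressor QuvS bound, *dulK* is not transcribed.
→ *dulK* is OFF.
0 of the 3 genes are transcribed.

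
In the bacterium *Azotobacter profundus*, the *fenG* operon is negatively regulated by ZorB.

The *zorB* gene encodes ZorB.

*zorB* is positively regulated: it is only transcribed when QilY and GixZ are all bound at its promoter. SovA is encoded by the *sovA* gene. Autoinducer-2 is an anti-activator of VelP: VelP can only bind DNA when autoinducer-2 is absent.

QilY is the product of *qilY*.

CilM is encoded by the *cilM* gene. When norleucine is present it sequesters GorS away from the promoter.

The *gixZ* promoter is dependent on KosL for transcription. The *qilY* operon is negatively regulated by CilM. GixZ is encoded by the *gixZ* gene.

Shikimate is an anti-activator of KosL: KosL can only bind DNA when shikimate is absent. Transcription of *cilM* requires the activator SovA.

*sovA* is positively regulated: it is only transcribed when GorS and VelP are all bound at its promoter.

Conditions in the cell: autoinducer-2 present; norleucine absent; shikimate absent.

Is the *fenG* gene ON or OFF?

OFF

Norleucine is absent, so GorS is active.
Autoinducer-2 is present, so VelP is inactive.
Required activator VelP is absent, so *sovA* is not transcribed.
So SovA is not produced.
Required activator SovA is absent, so *cilM* is not transcribed.
So CilM is not produced.
With no repressor bound, *qilY* is transcribed.
So QilY is produced and active.
Shikimate is absent, so KosL is active.
No repressor is bound and KosL is active, so *gixZ* is transcribed.
So GixZ is produced and active.
No repressor is bound and QilY and GixZ are active, so *zorB* is transcribed.
So ZorB is produced and active.
With repressor ZorB bound, *fenG* is not transcribed.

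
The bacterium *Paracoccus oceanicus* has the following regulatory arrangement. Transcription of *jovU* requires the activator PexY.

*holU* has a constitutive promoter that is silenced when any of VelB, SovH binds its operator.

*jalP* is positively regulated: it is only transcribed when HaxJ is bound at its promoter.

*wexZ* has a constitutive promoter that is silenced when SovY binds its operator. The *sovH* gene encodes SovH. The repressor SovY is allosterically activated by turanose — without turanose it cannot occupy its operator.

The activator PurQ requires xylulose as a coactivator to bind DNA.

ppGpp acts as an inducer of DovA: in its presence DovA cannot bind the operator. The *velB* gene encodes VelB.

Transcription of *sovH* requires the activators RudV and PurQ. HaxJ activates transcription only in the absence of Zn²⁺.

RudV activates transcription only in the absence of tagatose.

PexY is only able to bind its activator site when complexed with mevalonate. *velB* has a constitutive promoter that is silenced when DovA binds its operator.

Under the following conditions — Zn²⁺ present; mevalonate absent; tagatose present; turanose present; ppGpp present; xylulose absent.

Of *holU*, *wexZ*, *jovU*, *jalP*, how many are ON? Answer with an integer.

0

ppGpp is present, so DovA is inactive.
With no repressor bound, *velB* is transcribed.
So VelB is produced and active.
Tagatose is present, so RudV is inactive.
Xylulose is absent, so PurQ is inactive.
Required activator RudV is absent, so *sovH* is not transcribed.
So SovH is not produced.
With repressor VelB bound, *holU* is not transcribed.
→ *holU* is OFF.
Turanose is present, so SovY is active.
With repressor SovY bound, *wexZ* is not transcribed.
→ *wexZ* is OFF.
Mevalonate is absent, so PexY is inactive.
Required activator PexY is absent, so *jovU* is not transcribed.
→ *jovU* is OFF.
Zn²⁺ is present, so HaxJ is inactive.
Required activator HaxJ is absent, so *jalP* is not transcribed.
→ *jalP* is OFF.
0 of the 4 genes are transcribed.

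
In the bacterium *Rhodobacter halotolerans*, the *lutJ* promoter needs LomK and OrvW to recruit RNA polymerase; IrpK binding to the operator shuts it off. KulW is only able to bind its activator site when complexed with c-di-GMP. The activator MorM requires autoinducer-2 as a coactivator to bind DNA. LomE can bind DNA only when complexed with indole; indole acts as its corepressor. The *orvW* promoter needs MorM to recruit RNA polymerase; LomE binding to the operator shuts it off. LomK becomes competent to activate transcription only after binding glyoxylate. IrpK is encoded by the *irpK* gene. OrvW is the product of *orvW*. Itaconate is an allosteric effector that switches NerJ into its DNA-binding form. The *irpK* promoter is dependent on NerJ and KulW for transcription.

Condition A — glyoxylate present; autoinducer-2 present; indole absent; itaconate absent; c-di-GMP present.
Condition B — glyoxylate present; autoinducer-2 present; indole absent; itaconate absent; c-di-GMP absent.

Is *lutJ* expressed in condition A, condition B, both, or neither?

Condition A:
Glyoxylate is present, so LomK is active.
Autoinducer-2 is present, so MorM is active.
Indole is absent, so LomE is inactive.
No repressor is bound and MorM is active, so *orvW* is transcribed.
So OrvW is produced and active.
Itaconate is absent, so NerJ is inactive.
c-di-GMP is present, so KulW is active.
Required activator NerJ is absent, so *irpK* is not transcribed.
So IrpK is not produced.
No repressor is bound and LomK and OrvW are active, so *lutJ* is transcribed.
→ *lutJ* is ON in A.
Condition B:
Glyoxylate is present, so LomK is active.
Autoinducer-2 is present, so MorM is active.
Indole is absent, so LomE is inactive.
No repressor is bound and MorM is active, so *orvW* is transcribed.
So OrvW is produced and active.
Itaconate is absent, so NerJ is inactive.
c-di-GMP is absent, so KulW is inactive.
Required activator NerJ is absent, so *irpK* is not transcribed.
So IrpK is not produced.
No repressor is bound and LomK and OrvW are active, so *lutJ* is transcribed.
→ *lutJ* is ON in B.

both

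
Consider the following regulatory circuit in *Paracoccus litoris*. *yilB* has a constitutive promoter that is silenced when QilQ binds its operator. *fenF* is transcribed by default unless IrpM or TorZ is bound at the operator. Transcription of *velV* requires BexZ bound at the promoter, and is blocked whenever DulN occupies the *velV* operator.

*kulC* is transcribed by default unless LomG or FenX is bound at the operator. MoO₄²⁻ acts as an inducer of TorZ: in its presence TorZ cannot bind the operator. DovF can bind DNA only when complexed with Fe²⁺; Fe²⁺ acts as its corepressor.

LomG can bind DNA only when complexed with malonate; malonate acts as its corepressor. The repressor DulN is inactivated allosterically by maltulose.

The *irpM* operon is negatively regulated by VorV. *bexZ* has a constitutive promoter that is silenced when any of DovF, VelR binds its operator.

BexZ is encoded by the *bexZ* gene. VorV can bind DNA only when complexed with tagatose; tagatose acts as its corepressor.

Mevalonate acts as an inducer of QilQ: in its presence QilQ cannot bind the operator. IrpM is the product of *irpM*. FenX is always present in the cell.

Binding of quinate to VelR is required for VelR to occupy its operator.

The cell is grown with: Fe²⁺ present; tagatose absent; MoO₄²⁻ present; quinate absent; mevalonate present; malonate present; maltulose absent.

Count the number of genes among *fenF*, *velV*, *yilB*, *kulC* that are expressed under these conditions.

1

Tagatose is absent, so VorV is inactive.
With no repressor bound, *irpM* is transcribed.
So IrpM is produced and active.
MoO₄²⁻ is present, so TorZ is inactive.
With repressor IrpM bound, *fenF* is not transcribed.
→ *fenF* is OFF.
Fe²⁺ is present, so DovF is active.
Quinate is absent, so VelR is inactive.
With repressor DovF bound, *bexZ* is not transcribed.
So BexZ is not produced.
Maltulose is absent, so DulN is active.
With repressor DulN bound, *velV* is not transcribed.
→ *velV* is OFF.
Mevalonate is present, so QilQ is inactive.
With no repressor bound, *yilB* is transcribed.
→ *yilB* is ON.
Malonate is present, so LomG is active.
FenX is produced constitutively and is active.
With repressor LomG bound, *kulC* is not transcribed.
→ *kulC* is OFF.
1 of the 4 genes is transcribed.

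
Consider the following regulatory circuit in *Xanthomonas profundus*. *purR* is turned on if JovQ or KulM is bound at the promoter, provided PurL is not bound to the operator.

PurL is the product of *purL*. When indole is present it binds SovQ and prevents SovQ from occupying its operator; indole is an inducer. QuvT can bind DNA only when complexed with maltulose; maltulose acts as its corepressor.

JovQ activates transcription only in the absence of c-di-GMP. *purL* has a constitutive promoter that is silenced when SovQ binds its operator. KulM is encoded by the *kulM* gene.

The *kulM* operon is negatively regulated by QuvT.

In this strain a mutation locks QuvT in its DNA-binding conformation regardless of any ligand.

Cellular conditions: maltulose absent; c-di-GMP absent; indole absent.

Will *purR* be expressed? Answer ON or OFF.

ON

c-di-GMP is absent, so JovQ is active.
Indole is absent, so SovQ is active.
With repressor SovQ bound, *purL* is not transcribed.
So PurL is not produced.
QuvT is constitutively active in this strain.
With repressor QuvT bound, *kulM* is not transcribed.
So KulM is not produced.
Activator JovQ is present, so *purR* is transcribed.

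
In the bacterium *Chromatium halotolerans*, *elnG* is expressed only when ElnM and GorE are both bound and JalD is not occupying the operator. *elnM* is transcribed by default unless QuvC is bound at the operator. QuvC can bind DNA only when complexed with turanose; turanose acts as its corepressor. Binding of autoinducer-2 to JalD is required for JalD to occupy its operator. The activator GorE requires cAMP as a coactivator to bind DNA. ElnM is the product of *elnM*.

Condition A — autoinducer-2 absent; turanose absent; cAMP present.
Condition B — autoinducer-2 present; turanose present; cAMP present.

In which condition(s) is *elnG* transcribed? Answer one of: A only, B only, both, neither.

A only

Condition A:
Autoinducer-2 is absent, so JalD is inactive.
Turanose is absent, so QuvC is inactive.
With no repressor bound, *elnM* is transcribed.
So ElnM is produced and active.
cAMP is present, so GorE is active.
No repressor is bound and ElnM and GorE are active, so *elnG* is transcribed.
→ *elnG* is ON in A.
Condition B:
Autoinducer-2 is present, so JalD is active.
Turanose is present, so QuvC is active.
With repressor QuvC bound, *elnM* is not transcribed.
So ElnM is not produced.
cAMP is present, so GorE is active.
With repressor JalD bound, *elnG* is not transcribed.
→ *elnG* is OFF in B.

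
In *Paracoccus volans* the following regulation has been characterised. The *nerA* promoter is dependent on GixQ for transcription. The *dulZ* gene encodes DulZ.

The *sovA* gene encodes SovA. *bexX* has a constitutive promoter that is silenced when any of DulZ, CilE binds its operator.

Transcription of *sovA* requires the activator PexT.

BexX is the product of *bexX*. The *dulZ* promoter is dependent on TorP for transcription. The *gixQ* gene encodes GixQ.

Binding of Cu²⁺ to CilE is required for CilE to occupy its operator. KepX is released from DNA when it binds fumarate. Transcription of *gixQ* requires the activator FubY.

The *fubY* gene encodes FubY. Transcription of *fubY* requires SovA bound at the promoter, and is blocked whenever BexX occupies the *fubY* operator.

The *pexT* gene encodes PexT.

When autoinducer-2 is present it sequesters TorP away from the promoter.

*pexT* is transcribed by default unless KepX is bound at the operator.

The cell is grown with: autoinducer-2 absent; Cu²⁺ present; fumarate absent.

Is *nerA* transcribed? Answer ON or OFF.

Autoinducer-2 is absent, so TorP is active.
No repressor is bound and TorP is active, so *dulZ* is transcribed.
So DulZ is produced and active.
Cu²⁺ is present, so CilE is active.
With repressor DulZ bound, *bexX* is not transcribed.
So BexX is not produced.
Fumarate is absent, so KepX is active.
With repressor KepX bound, *pexT* is not transcribed.
So PexT is not produced.
Required activator PexT is absent, so *sovA* is not transcribed.
So SovA is not produced.
Required activator SovA is absent, so *fubY* is not transcribed.
So FubY is not produced.
Required activator FubY is absent, so *gixQ* is not transcribed.
So GixQ is not produced.
Required activator GixQ is absent, so *nerA* is not transcribed.

OFF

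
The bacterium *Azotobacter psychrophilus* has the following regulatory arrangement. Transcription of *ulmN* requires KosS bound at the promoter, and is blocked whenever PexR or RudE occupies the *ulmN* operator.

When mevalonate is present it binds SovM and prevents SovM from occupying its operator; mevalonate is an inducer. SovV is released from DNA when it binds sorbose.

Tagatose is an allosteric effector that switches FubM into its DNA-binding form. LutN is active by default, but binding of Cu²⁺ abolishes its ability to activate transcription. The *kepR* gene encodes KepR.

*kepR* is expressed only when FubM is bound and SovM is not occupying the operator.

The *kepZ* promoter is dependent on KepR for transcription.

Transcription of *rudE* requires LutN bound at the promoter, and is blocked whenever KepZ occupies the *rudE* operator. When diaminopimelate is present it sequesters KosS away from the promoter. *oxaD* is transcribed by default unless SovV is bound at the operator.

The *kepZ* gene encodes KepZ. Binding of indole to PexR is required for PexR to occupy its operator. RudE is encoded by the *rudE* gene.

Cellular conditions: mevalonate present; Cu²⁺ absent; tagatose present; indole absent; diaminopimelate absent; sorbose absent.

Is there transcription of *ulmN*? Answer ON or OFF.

ON

Indole is absent, so PexR is inactive.
Mevalonate is present, so SovM is inactive.
Tagatose is present, so FubM is active.
No repressor is bound and FubM is active, so *kepR* is transcribed.
So KepR is produced and active.
No repressor is bound and KepR is active, so *kepZ* is transcribed.
So KepZ is produced and active.
Cu²⁺ is absent, so LutN is active.
With repressor KepZ bound, *rudE* is not transcribed.
So RudE is not produced.
Diaminopimelate is absent, so KosS is active.
No repressor is bound and KosS is active, so *ulmN* is transcribed.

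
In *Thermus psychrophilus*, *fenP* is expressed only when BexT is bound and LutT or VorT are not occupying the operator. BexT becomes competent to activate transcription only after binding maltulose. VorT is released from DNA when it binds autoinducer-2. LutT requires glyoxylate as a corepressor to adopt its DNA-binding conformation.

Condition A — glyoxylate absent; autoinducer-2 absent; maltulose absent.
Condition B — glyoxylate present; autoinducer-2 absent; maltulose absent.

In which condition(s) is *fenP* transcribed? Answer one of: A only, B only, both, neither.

Condition A:
Glyoxylate is absent, so LutT is inactive.
Autoinducer-2 is absent, so VorT is active.
Maltulose is absent, so BexT is inactive.
With repressor VorT bound, *fenP* is not transcribed.
→ *fenP* is OFF in A.
Condition B:
Glyoxylate is present, so LutT is active.
Autoinducer-2 is absent, so VorT is active.
Maltulose is absent, so BexT is inactive.
With repressor LutT bound, *fenP* is not transcribed.
→ *fenP* is OFF in B.

neither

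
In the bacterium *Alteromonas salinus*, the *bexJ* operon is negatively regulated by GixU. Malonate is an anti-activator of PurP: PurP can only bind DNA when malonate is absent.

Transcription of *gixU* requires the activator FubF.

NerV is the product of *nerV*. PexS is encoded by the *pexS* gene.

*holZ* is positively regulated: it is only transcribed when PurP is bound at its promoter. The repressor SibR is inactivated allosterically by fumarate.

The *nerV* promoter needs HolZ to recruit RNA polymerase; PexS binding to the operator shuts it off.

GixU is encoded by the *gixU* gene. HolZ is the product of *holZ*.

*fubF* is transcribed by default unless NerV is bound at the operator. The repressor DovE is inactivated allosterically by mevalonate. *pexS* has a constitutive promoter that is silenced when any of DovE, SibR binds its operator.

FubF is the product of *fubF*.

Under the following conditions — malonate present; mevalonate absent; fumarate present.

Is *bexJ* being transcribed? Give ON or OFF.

OFF

Malonate is present, so PurP is inactive.
Required activator PurP is absent, so *holZ* is not transcribed.
So HolZ is not produced.
Mevalonate is absent, so DovE is active.
Fumarate is present, so SibR is inactive.
With repressor DovE bound, *pexS* is not transcribed.
So PexS is not produced.
Required activator HolZ is absent, so *nerV* is not transcribed.
So NerV is not produced.
With no repressor bound, *fubF* is transcribed.
So FubF is produced and active.
No repressor is bound and FubF is active, so *gixU* is transcribed.
So GixU is produced and active.
With repressor GixU bound, *bexJ* is not transcribed.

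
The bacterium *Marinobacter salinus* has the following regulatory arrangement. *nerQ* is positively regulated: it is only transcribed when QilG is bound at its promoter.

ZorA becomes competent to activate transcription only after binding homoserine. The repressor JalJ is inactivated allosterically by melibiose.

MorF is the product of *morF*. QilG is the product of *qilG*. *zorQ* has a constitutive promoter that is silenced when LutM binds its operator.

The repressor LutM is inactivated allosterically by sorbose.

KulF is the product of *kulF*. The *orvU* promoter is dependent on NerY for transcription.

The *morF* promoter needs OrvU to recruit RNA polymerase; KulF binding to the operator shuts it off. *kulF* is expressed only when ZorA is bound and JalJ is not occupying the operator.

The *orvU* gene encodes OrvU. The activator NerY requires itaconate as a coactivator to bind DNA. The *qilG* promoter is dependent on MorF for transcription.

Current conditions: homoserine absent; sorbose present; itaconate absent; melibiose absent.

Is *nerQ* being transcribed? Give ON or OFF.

OFF

Homoserine is absent, so ZorA is inactive.
Melibiose is absent, so JalJ is active.
With repressor JalJ bound, *kulF* is not transcribed.
So KulF is not produced.
Itaconate is absent, so NerY is inactive.
Required activator NerY is absent, so *orvU* is not transcribed.
So OrvU is not produced.
Required activator OrvU is absent, so *morF* is not transcribed.
So MorF is not produced.
Required activator MorF is absent, so *qilG* is not transcribed.
So QilG is not produced.
Required activator QilG is absent, so *nerQ* is not transcribed.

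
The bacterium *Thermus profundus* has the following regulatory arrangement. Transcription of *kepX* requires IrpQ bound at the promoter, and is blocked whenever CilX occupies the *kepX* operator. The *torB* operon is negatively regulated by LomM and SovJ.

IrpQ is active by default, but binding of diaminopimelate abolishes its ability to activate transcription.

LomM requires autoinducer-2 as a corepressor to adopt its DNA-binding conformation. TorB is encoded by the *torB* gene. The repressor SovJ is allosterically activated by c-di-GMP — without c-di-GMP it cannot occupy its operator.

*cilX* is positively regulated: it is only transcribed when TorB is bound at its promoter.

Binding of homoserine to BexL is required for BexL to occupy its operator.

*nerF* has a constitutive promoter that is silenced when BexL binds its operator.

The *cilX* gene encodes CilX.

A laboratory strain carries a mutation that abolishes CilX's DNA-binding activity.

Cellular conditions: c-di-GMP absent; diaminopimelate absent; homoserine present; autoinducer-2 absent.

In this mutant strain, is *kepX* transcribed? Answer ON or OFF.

ON

Diaminopimelate is absent, so IrpQ is active.
CilX is non-functional in this strain, so it has no effect.
No repressor is bound and IrpQ is active, so *kepX* is transcribed.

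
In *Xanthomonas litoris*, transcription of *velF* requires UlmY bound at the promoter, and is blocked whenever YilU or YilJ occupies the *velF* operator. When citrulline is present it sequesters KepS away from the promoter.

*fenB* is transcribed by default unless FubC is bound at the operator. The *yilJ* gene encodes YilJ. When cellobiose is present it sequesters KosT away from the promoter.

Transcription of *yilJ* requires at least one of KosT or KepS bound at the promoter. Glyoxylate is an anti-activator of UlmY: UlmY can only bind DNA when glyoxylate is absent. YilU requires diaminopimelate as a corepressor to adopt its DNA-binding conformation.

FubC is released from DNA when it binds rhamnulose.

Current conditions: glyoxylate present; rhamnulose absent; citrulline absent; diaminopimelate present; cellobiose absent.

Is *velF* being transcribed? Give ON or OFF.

Diaminopimelate is present, so YilU is active.
Cellobiose is absent, so KosT is active.
Citrulline is absent, so KepS is active.
Activator KosT is present, so *yilJ* is transcribed.
So YilJ is produced and active.
Glyoxylate is present, so UlmY is inactive.
With repressor YilU bound, *velF* is not transcribed.

OFF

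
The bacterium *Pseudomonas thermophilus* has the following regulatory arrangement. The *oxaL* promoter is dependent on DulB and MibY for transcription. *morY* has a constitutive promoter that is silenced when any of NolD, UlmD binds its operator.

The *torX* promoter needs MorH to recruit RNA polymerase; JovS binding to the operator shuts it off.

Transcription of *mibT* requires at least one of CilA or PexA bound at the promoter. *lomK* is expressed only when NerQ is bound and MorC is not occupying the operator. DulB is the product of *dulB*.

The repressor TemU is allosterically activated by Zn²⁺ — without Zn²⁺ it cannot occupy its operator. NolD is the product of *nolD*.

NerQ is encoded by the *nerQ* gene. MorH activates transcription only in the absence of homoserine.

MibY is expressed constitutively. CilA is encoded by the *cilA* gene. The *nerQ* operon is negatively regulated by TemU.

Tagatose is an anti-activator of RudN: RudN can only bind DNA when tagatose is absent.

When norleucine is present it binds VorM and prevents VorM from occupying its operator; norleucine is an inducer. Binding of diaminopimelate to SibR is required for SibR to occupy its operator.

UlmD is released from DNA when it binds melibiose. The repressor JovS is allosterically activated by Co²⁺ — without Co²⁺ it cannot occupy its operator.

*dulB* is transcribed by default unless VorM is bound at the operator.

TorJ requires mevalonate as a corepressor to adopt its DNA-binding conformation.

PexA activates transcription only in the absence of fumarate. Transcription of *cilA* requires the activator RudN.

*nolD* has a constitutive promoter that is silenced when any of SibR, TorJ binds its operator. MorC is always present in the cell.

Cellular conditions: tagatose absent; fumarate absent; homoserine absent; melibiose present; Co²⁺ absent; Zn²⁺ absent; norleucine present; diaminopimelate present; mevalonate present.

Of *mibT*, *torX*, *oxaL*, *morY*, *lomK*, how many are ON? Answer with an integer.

4

Tagatose is absent, so RudN is active.
No repressor is bound and RudN is active, so *cilA* is transcribed.
So CilA is produced and active.
Fumarate is absent, so PexA is active.
Activator CilA is present, so *mibT* is transcribed.
→ *mibT* is ON.
Homoserine is absent, so MorH is active.
Co²⁺ is absent, so JovS is inactive.
No repressor is bound and MorH is active, so *torX* is transcribed.
→ *torX* is ON.
Norleucine is present, so VorM is inactive.
With no repressor bound, *dulB* is transcribed.
So DulB is produced and active.
MibY is produced constitutively and is active.
No repressor is bound and DulB and MibY are active, so *oxaL* is transcribed.
→ *oxaL* is ON.
Diaminopimelate is present, so SibR is active.
Mevalonate is present, so TorJ is active.
With repressor SibR bound, *nolD* is not transcribed.
So NolD is not produced.
Melibiose is present, so UlmD is inactive.
With no repressor bound, *morY* is transcribed.
→ *morY* is ON.
MorC is produced constitutively and is active.
Zn²⁺ is absent, so TemU is inactive.
With no repressor bound, *nerQ* is transcribed.
So NerQ is produced and active.
With repressor MorC bound, *lomK* is not transcribed.
→ *lomK* is OFF.
4 of the 5 genes are transcribed.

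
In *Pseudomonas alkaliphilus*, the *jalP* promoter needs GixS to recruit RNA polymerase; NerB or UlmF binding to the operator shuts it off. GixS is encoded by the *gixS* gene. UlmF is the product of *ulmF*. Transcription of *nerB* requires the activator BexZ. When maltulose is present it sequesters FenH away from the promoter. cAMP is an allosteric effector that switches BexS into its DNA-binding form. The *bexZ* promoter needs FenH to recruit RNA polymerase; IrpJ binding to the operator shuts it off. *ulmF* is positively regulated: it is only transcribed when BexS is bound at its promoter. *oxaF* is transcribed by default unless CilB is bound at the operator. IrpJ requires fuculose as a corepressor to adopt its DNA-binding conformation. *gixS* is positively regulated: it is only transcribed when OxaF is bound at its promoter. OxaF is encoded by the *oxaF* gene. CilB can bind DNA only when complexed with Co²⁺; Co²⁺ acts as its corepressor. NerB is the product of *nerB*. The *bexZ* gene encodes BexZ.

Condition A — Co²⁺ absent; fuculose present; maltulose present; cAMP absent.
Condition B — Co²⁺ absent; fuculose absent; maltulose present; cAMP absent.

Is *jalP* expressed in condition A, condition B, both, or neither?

both

Condition A:
Co²⁺ is absent, so CilB is inactive.
With no repressor bound, *oxaF* is transcribed.
So OxaF is produced and active.
No repressor is bound and OxaF is active, so *gixS* is transcribed.
So GixS is produced and active.
Fuculose is present, so IrpJ is active.
Maltulose is present, so FenH is inactive.
With repressor IrpJ bound, *bexZ* is not transcribed.
So BexZ is not produced.
Required activator BexZ is absent, so *nerB* is not transcribed.
So NerB is not produced.
cAMP is absent, so BexS is inactive.
Required activator BexS is absent, so *ulmF* is not transcribed.
So UlmF is not produced.
No repressor is bound and GixS is active, so *jalP* is transcribed.
→ *jalP* is ON in A.
Condition B:
Co²⁺ is absent, so CilB is inactive.
With no repressor bound, *oxaF* is transcribed.
So OxaF is produced and active.
No repressor is bound and OxaF is active, so *gixS* is transcribed.
So GixS is produced and active.
Fuculose is absent, so IrpJ is inactive.
Maltulose is present, so FenH is inactive.
Required activator FenH is absent, so *bexZ* is not transcribed.
So BexZ is not produced.
Required activator BexZ is absent, so *nerB* is not transcribed.
So NerB is not produced.
cAMP is absent, so BexS is inactive.
Required activator BexS is absent, so *ulmF* is not transcribed.
So UlmF is not produced.
No repressor is bound and GixS is active, so *jalP* is transcribed.
→ *jalP* is ON in B.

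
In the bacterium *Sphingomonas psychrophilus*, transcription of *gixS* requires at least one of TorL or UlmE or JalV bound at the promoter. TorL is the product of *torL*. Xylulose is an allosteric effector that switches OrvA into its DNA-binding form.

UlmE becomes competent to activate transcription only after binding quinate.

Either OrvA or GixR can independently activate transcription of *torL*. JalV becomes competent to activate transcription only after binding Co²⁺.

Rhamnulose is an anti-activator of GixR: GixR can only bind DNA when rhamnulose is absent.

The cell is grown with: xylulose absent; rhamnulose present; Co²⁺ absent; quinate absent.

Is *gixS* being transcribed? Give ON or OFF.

OFF

Xylulose is absent, so OrvA is inactive.
Rhamnulose is present, so GixR is inactive.
No activator is available at the *torL* promoter, so *torL* is not transcribed.
So TorL is not produced.
Quinate is absent, so UlmE is inactive.
Co²⁺ is absent, so JalV is inactive.
No activator is available at the *gixS* promoter, so *gixS* is not transcribed.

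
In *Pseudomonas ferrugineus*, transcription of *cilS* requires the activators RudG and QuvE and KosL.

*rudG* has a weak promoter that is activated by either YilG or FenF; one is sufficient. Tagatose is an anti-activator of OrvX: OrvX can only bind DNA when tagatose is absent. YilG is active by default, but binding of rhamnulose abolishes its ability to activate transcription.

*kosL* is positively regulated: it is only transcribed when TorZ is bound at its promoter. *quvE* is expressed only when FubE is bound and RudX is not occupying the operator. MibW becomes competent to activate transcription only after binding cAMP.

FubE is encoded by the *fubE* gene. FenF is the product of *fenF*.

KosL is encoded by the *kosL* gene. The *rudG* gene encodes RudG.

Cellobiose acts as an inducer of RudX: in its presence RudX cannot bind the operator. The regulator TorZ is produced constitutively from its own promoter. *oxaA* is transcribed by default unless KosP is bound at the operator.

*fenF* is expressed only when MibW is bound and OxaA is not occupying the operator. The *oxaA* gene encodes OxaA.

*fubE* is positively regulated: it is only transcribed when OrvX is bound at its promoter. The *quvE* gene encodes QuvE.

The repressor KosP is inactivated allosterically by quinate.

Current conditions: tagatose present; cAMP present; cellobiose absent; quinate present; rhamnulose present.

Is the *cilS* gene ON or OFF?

Rhamnulose is present, so YilG is inactive.
Quinate is present, so KosP is inactive.
With no repressor bound, *oxaA* is transcribed.
So OxaA is produced and active.
cAMP is present, so MibW is active.
With repressor OxaA bound, *fenF* is not transcribed.
So FenF is not produced.
No activator is available at the *rudG* promoter, so *rudG* is not transcribed.
So RudG is not produced.
Tagatose is present, so OrvX is inactive.
Required activator OrvX is absent, so *fubE* is not transcribed.
So FubE is not produced.
Cellobiose is absent, so RudX is active.
With repressor RudX bound, *quvE* is not transcribed.
So QuvE is not produced.
TorZ is produced constitutively and is active.
No repressor is bound and TorZ is active, so *kosL* is transcribed.
So KosL is produced and active.
Required activator RudG is absent, so *cilS* is not transcribed.

OFF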